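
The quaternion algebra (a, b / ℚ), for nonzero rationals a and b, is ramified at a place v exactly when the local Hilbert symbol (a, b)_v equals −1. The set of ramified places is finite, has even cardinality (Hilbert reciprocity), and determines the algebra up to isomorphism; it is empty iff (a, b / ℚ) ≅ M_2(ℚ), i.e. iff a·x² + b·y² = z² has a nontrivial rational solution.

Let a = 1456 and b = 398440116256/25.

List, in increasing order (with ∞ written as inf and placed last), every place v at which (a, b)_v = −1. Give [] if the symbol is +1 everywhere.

[2, 31]

(a, b) ≡ (91, 17794) mod (ℚ^×)²; places V = {2, 5, 7, 13, 31, 41, ∞}.
(a,b)_7: α=1, u≡5; β=3, v≡4 (mod 7); (5|7)=-1, (4|7)=+1; sign (−1)^1·-1^3·+1^1 = +1.
(a,b)_31: α=0, u≡30; β=1, v≡8 (mod 31); (30|31)=-1, (8|31)=+1; sign (−1)^0·-1^1·+1^0 = -1.
(a,b)_5: α=0, u≡1; β=-2, v≡1 (mod 5); (1|5)=+1, (1|5)=+1; sign (−1)^0·+1^-2·+1^0 = +1.
(a,b)_∞: sgn(91)=+, sgn(17794)=+, so +1.
(a,b)_41: α=0, u≡21; β=1, v≡38 (mod 41); (21|41)=+1, (38|41)=-1; sign (−1)^0·+1^1·-1^0 = +1.
(a,b)_13: α=1, u≡8; β=4, v≡12 (mod 13); (8|13)=-1, (12|13)=+1; sign (−1)^0·-1^4·+1^1 = +1.
(a,b)_2: α=4, β=5; u≡3, v≡1 (mod 8); ε(u)ε(v)=1·0, αω(v)=4·0, βω(u)=5·1; sum ≡ 1  ⇒  -1.
|Ram(91, 17794)| = 2, even; anisotropic at {2, 31}.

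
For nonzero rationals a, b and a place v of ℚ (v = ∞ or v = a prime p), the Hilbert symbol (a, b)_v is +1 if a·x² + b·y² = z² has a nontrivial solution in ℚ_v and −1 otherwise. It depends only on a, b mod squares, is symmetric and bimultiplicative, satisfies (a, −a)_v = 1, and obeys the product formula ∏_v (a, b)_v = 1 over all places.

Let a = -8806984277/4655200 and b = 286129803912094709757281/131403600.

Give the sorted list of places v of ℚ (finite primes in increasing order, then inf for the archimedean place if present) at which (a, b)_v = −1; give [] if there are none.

[2, 23, 29, 31]

Mod squares: a ≡ -138446, b ≡ 254541. Check v ∈ {∞, 2, 3, 5, 7, 11, 13, 17, 23, 29, 31}.
v=11: a=11^-1·(≡1), b=11^0·(≡4) mod 11; (1|11)=+1, (4|11)=+1; (−1)^{-1·0·5}·(+1)^0·(+1)^-1 = +1.
v=5: a=5^-2·(≡1), b=5^-2·(≡4) mod 5; (1|5)=+1, (4|5)=+1; (−1)^{-2·-2·2}·(+1)^-2·(+1)^-2 = +1.
v=∞: -138446 < 0 and 254541 > 0  ⇒  (a,b)_∞ = +1.
v=29: a=29^1·(≡19), b=29^2·(≡21) mod 29; (19|29)=-1, (21|29)=-1; (−1)^{1·2·14}·(-1)^2·(-1)^1 = -1.
v=3: a=3^0·(≡1), b=3^-3·(≡1) mod 3; (1|3)=+1, (1|3)=+1; (−1)^{0·-3·1}·(+1)^-3·(+1)^0 = +1.
v=7: a=7^3·(≡1), b=7^7·(≡3) mod 7; (1|7)=+1, (3|7)=-1; (−1)^{3·7·3}·(+1)^7·(-1)^3 = +1.
v=2: v_2(a)=-5, v_2(b)=-4; units ≡ 1, 5 (mod 8); ε·ε+αω+βω = 0·0+-5·1+-4·0 ≡ 1  ⇒  (a,b)_2 = -1.
v=17: a=17^0·(≡8), b=17^1·(≡1) mod 17; (8|17)=+1, (1|17)=+1; (−1)^{0·1·8}·(+1)^1·(+1)^0 = +1.
v=23: a=23^-2·(≡15), b=23^-3·(≡8) mod 23; (15|23)=-1, (8|23)=+1; (−1)^{-2·-3·11}·(-1)^-3·(+1)^-2 = -1.
v=13: a=13^4·(≡4), b=13^8·(≡4) mod 13; (4|13)=+1, (4|13)=+1; (−1)^{4·8·6}·(+1)^8·(+1)^4 = +1.
v=31: a=31^1·(≡26), b=31^3·(≡21) mod 31; (26|31)=-1, (21|31)=-1; (−1)^{1·3·15}·(-1)^3·(-1)^1 = -1.
Ram(-138446, 254541) = {2, 23, 29, 31}; no ℚ_2-point on the conic.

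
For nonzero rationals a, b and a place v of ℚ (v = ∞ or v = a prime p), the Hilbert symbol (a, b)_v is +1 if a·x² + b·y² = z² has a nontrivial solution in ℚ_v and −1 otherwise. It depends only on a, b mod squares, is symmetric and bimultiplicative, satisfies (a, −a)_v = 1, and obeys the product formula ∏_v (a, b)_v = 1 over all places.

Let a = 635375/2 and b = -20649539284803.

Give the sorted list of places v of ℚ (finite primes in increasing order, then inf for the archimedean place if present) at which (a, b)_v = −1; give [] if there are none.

(a, b) ≡ (50830, -9867) mod (ℚ^×)²; places V = {2, 3, 5, 11, 13, 17, 23, ∞}.
(a,b)_17: α=1, u≡13; β=2, v≡12 (mod 17); (13|17)=+1, (12|17)=-1; sign (−1)^0·+1^2·-1^1 = -1.
(a,b)_∞: sgn(50830)=+, sgn(-9867)=−, so +1.
(a,b)_23: α=1, u≡1; β=3, v≡2 (mod 23); (1|23)=+1, (2|23)=+1; sign (−1)^1·+1^3·+1^1 = -1.
(a,b)_11: α=0, u≡2; β=1, v≡9 (mod 11); (2|11)=-1, (9|11)=+1; sign (−1)^0·-1^1·+1^0 = -1.
(a,b)_3: α=0, u≡1; β=5, v≡2 (mod 3); (1|3)=+1, (2|3)=-1; sign (−1)^0·+1^5·-1^0 = +1.
(a,b)_13: α=1, u≡4; β=3, v≡11 (mod 13); (4|13)=+1, (11|13)=-1; sign (−1)^0·+1^3·-1^1 = -1.
(a,b)_2: α=-1, β=0; u≡7, v≡5 (mod 8); ε(u)ε(v)=1·0, αω(v)=-1·1, βω(u)=0·0; sum ≡ 1  ⇒  -1.
(a,b)_5: α=3, u≡4; β=0, v≡2 (mod 5); (4|5)=+1, (2|5)=-1; sign (−1)^0·+1^0·-1^3 = -1.
Ram(50830, -9867) = {2, 5, 11, 13, 17, 23}; no ℚ_2-point on the conic.

[2, 5, 11, 13, 17, 23]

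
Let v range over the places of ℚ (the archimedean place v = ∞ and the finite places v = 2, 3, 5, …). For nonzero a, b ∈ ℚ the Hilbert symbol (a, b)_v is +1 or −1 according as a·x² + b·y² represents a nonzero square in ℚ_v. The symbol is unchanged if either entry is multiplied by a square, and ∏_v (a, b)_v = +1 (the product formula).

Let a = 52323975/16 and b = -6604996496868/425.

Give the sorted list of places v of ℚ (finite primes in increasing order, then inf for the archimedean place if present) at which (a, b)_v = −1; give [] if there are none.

[2, 11, 19, 29]

(a, b) ≡ (319, -65569) mod (ℚ^×)²; places V = {2, 3, 5, 7, 11, 17, 19, 29, ∞}.
(a,b)_11: α=1, u≡10; β=4, v≡10 (mod 11); (10|11)=-1, (10|11)=-1; sign (−1)^0·-1^4·-1^1 = -1.
(a,b)_3: α=8, u≡1; β=4, v≡2 (mod 3); (1|3)=+1, (2|3)=-1; sign (−1)^0·+1^4·-1^8 = +1.
(a,b)_19: α=0, u≡10; β=3, v≡4 (mod 19); (10|19)=-1, (4|19)=+1; sign (−1)^0·-1^3·+1^0 = -1.
(a,b)_5: α=2, u≡4; β=-2, v≡1 (mod 5); (4|5)=+1, (1|5)=+1; sign (−1)^0·+1^-2·+1^2 = +1.
(a,b)_∞: sgn(319)=+, sgn(-65569)=−, so +1.
(a,b)_2: α=-4, β=2; u≡7, v≡7 (mod 8); ε(u)ε(v)=1·1, αω(v)=-4·0, βω(u)=2·0; sum ≡ 1  ⇒  -1.
(a,b)_17: α=0, u≡2; β=-1, v≡4 (mod 17); (2|17)=+1, (4|17)=+1; sign (−1)^0·+1^-1·+1^0 = +1.
(a,b)_7: α=0, u≡2; β=1, v≡3 (mod 7); (2|7)=+1, (3|7)=-1; sign (−1)^0·+1^1·-1^0 = +1.
(a,b)_29: α=1, u≡17; β=1, v≡22 (mod 29); (17|29)=-1, (22|29)=+1; sign (−1)^0·-1^1·+1^1 = -1.
|Ram(319, -65569)| = 4, even; anisotropic at {2, 11, 19, 29}.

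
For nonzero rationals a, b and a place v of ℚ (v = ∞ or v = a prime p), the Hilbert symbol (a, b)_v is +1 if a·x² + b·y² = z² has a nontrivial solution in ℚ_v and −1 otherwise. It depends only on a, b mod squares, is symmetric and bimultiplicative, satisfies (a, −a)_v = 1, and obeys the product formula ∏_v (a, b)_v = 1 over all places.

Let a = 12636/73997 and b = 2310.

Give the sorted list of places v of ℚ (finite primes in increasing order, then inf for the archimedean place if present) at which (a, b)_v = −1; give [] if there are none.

[3, 5, 7, 11]

Mod squares: a ≡ 3003, b ≡ 2310. Check v ∈ {∞, 2, 3, 5, 7, 11, 13, 31}.
v=7: a=7^-1·(≡1), b=7^1·(≡1) mod 7; (1|7)=+1, (1|7)=+1; (−1)^{-1·1·3}·(+1)^1·(+1)^-1 = -1.
v=13: a=13^1·(≡10), b=13^0·(≡9) mod 13; (10|13)=+1, (9|13)=+1; (−1)^{1·0·6}·(+1)^0·(+1)^1 = +1.
v=3: a=3^5·(≡2), b=3^1·(≡2) mod 3; (2|3)=-1, (2|3)=-1; (−1)^{5·1·1}·(-1)^1·(-1)^5 = -1.
v=∞: 3003 > 0 and 2310 > 0  ⇒  (a,b)_∞ = +1.
v=11: a=11^-1·(≡5), b=11^1·(≡1) mod 11; (5|11)=+1, (1|11)=+1; (−1)^{-1·1·5}·(+1)^1·(+1)^-1 = -1.
v=2: v_2(a)=2, v_2(b)=1; units ≡ 3, 3 (mod 8); ε·ε+αω+βω = 1·1+2·1+1·1 ≡ 0  ⇒  (a,b)_2 = +1.
v=5: a=5^0·(≡3), b=5^1·(≡2) mod 5; (3|5)=-1, (2|5)=-1; (−1)^{0·1·2}·(-1)^1·(-1)^0 = -1.
v=31: a=31^-2·(≡24), b=31^0·(≡16) mod 31; (24|31)=-1, (16|31)=+1; (−1)^{-2·0·15}·(-1)^0·(+1)^-2 = +1.
|Ram(3003, 2310)| = 4, even; anisotropic at {3, 5, 7, 11}.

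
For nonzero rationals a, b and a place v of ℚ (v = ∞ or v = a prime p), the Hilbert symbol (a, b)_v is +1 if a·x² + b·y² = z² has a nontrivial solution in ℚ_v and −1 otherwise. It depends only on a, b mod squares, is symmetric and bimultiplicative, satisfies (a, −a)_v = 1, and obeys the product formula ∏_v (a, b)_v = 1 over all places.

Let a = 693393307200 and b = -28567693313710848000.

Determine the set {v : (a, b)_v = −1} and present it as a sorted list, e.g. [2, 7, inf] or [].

(a, b) ≡ (17, -1870) mod (ℚ^×)²; places V = {2, 3, 5, 11, 17, ∞}.
(a,b)_2: α=6, β=11; u≡1, v≡1 (mod 8); ε(u)ε(v)=0·0, αω(v)=6·0, βω(u)=11·0; sum ≡ 0  ⇒  +1.
(a,b)_5: α=2, u≡3; β=3, v≡1 (mod 5); (3|5)=-1, (1|5)=+1; sign (−1)^0·-1^3·+1^2 = -1.
(a,b)_17: α=3, u≡9; β=5, v≡1 (mod 17); (9|17)=+1, (1|17)=+1; sign (−1)^0·+1^5·+1^3 = +1.
(a,b)_11: α=2, u≡6; β=3, v≡8 (mod 11); (6|11)=-1, (8|11)=-1; sign (−1)^0·-1^3·-1^2 = -1.
(a,b)_3: α=6, u≡2; β=10, v≡2 (mod 3); (2|3)=-1, (2|3)=-1; sign (−1)^0·-1^10·-1^6 = +1.
(a,b)_∞: sgn(17)=+, sgn(-1870)=−, so +1.
Ram(17, -1870) = {5, 11}; no ℚ_5-point on the conic.

[5, 11]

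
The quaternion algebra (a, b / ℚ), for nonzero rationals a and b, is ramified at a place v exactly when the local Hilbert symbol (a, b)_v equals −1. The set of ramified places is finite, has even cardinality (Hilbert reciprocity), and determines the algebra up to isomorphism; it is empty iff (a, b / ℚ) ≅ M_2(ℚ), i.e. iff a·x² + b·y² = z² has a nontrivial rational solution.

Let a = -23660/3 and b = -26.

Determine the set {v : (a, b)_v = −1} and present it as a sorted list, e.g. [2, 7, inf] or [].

Mod squares: a ≡ -105, b ≡ -26. Check v ∈ {∞, 2, 3, 5, 7, 13}.
v=5: a=5^1·(≡1), b=5^0·(≡4) mod 5; (1|5)=+1, (4|5)=+1; (−1)^{1·0·2}·(+1)^0·(+1)^1 = +1.
v=13: a=13^2·(≡1), b=13^1·(≡11) mod 13; (1|13)=+1, (11|13)=-1; (−1)^{2·1·6}·(+1)^1·(-1)^2 = +1.
v=3: a=3^-1·(≡1), b=3^0·(≡1) mod 3; (1|3)=+1, (1|3)=+1; (−1)^{-1·0·1}·(+1)^0·(+1)^-1 = +1.
v=∞: -105 < 0 and -26 < 0  ⇒  (a,b)_∞ = -1.
v=2: v_2(a)=2, v_2(b)=1; units ≡ 7, 3 (mod 8); ε·ε+αω+βω = 1·1+2·1+1·0 ≡ 1  ⇒  (a,b)_2 = -1.
v=7: a=7^1·(≡5), b=7^0·(≡2) mod 7; (5|7)=-1, (2|7)=+1; (−1)^{1·0·3}·(-1)^0·(+1)^1 = +1.
|Ram(-105, -26)| = 2, even; anisotropic at {2, ∞}.

[2, inf]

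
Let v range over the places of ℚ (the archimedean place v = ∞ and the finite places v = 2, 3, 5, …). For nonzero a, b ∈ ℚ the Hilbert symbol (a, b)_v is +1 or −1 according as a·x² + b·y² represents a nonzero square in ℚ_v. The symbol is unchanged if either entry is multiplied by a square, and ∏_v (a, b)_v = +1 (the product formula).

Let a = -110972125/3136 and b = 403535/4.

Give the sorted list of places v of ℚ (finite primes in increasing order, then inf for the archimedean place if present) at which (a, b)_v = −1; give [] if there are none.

[2, 11, 23, 29]

(a, b) ≡ (-36685, 3335) mod (ℚ^×)²; places V = {2, 5, 7, 11, 23, 29, ∞}.
(a,b)_7: α=-2, u≡2; β=0, v≡5 (mod 7); (2|7)=+1, (5|7)=-1; sign (−1)^0·+1^0·-1^-2 = +1.
(a,b)_5: α=3, u≡3; β=1, v≡3 (mod 5); (3|5)=-1, (3|5)=-1; sign (−1)^0·-1^1·-1^3 = +1.
(a,b)_11: α=3, u≡5; β=2, v≡6 (mod 11); (5|11)=+1, (6|11)=-1; sign (−1)^0·+1^2·-1^3 = -1.
(a,b)_29: α=1, u≡3; β=1, v≡6 (mod 29); (3|29)=-1, (6|29)=+1; sign (−1)^0·-1^1·+1^1 = -1.
(a,b)_∞: sgn(-36685)=−, sgn(3335)=+, so +1.
(a,b)_2: α=-6, β=-2; u≡3, v≡7 (mod 8); ε(u)ε(v)=1·1, αω(v)=-6·0, βω(u)=-2·1; sum ≡ 1  ⇒  -1.
(a,b)_23: α=1, u≡11; β=1, v≡22 (mod 23); (11|23)=-1, (22|23)=-1; sign (−1)^1·-1^1·-1^1 = -1.
(-36685, 3335 / ℚ) ramifies at {2, 11, 23, 29}: a division algebra.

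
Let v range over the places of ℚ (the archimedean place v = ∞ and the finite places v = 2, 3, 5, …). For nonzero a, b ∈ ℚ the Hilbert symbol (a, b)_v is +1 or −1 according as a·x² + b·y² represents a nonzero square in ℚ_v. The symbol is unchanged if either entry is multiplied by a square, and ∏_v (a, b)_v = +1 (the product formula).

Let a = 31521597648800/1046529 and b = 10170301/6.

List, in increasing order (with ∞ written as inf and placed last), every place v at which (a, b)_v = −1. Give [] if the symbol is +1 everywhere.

[2, 3, 17, 23]

(a, b) ≡ (14858, 44574) mod (ℚ^×)²; places V = {2, 3, 5, 7, 11, 17, 19, 23, 31, 37, 47, ∞}.
(a,b)_3: α=-2, u≡2; β=-1, v≡2 (mod 3); (2|3)=-1, (2|3)=-1; sign (−1)^0·-1^-1·-1^-2 = -1.
(a,b)_5: α=2, u≡3; β=0, v≡1 (mod 5); (3|5)=-1, (1|5)=+1; sign (−1)^0·-1^0·+1^2 = +1.
(a,b)_19: α=1, u≡18; β=1, v≡5 (mod 19); (18|19)=-1, (5|19)=+1; sign (−1)^1·-1^1·+1^1 = +1.
(a,b)_47: α=2, u≡37; β=0, v≡3 (mod 47); (37|47)=+1, (3|47)=+1; sign (−1)^0·+1^0·+1^2 = +1.
(a,b)_11: α=-2, u≡2; β=0, v≡7 (mod 11); (2|11)=-1, (7|11)=-1; sign (−1)^0·-1^0·-1^-2 = +1.
(a,b)_7: α=4, u≡2; β=0, v≡6 (mod 7); (2|7)=+1, (6|7)=-1; sign (−1)^0·+1^0·-1^4 = +1.
(a,b)_17: α=1, u≡6; β=1, v≡1 (mod 17); (6|17)=-1, (1|17)=+1; sign (−1)^0·-1^1·+1^1 = -1.
(a,b)_2: α=5, β=-1; u≡5, v≡7 (mod 8); ε(u)ε(v)=0·1, αω(v)=5·0, βω(u)=-1·1; sum ≡ 1  ⇒  -1.
(a,b)_31: α=-2, u≡19; β=0, v≡27 (mod 31); (19|31)=+1, (27|31)=-1; sign (−1)^0·+1^0·-1^-2 = +1.
(a,b)_∞: sgn(14858)=+, sgn(44574)=+, so +1.
(a,b)_37: α=0, u≡25; β=2, v≡11 (mod 37); (25|37)=+1, (11|37)=+1; sign (−1)^0·+1^2·+1^0 = +1.
(a,b)_23: α=1, u≡4; β=1, v≡2 (mod 23); (4|23)=+1, (2|23)=+1; sign (−1)^1·+1^1·+1^1 = -1.
Ram(14858, 44574) = {2, 3, 17, 23}; no ℚ_2-point on the conic.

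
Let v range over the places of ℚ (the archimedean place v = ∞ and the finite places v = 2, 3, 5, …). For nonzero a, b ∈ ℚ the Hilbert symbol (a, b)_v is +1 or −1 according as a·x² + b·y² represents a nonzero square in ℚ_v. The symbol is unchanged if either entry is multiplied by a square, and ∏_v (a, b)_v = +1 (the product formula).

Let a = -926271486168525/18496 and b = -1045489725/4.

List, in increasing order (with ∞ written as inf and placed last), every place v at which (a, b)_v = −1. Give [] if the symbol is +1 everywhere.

[2, 23, 31, inf]

(a, b) ≡ (-3887989, -94829) mod (ℚ^×)²; places V = {2, 3, 5, 7, 17, 19, 23, 31, 41, ∞}.
(a,b)_17: α=-2, u≡1; β=0, v≡6 (mod 17); (1|17)=+1, (6|17)=-1; sign (−1)^0·+1^0·-1^-2 = +1.
(a,b)_∞: sgn(-3887989)=−, sgn(-94829)=−, so -1.
(a,b)_31: α=1, u≡14; β=1, v≡19 (mod 31); (14|31)=+1, (19|31)=+1; sign (−1)^1·+1^1·+1^1 = -1.
(a,b)_3: α=4, u≡2; β=2, v≡1 (mod 3); (2|3)=-1, (1|3)=+1; sign (−1)^0·-1^2·+1^4 = +1.
(a,b)_5: α=2, u≡4; β=2, v≡4 (mod 5); (4|5)=+1, (4|5)=+1; sign (−1)^0·+1^2·+1^2 = +1.
(a,b)_23: α=1, u≡7; β=1, v≡11 (mod 23); (7|23)=-1, (11|23)=-1; sign (−1)^1·-1^1·-1^1 = -1.
(a,b)_41: α=1, u≡10; β=0, v≡37 (mod 41); (10|41)=+1, (37|41)=+1; sign (−1)^0·+1^0·+1^1 = +1.
(a,b)_2: α=-6, β=-2; u≡3, v≡3 (mod 8); ε(u)ε(v)=1·1, αω(v)=-6·1, βω(u)=-2·1; sum ≡ 1  ⇒  -1.
(a,b)_19: α=1, u≡3; β=1, v≡17 (mod 19); (3|19)=-1, (17|19)=+1; sign (−1)^1·-1^1·+1^1 = +1.
(a,b)_7: α=7, u≡2; β=3, v≡3 (mod 7); (2|7)=+1, (3|7)=-1; sign (−1)^1·+1^3·-1^7 = +1.
Ram(-3887989, -94829) = {2, 23, 31, ∞}; no ℚ_2-point on the conic.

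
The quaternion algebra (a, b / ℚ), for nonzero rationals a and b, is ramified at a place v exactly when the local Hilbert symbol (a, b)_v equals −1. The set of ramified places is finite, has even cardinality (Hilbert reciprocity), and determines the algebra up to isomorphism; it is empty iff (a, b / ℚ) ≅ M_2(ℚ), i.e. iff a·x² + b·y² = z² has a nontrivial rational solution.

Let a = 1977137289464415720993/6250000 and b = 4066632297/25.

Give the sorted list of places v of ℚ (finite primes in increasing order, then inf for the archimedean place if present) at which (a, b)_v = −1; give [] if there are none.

[23, 31]

Mod squares: a ≡ 897, b ≡ 217. Check v ∈ {∞, 2, 3, 5, 7, 13, 23, 31, 37}.
v=13: a=13^5·(≡9), b=13^2·(≡9) mod 13; (9|13)=+1, (9|13)=+1; (−1)^{5·2·6}·(+1)^2·(+1)^5 = +1.
v=3: a=3^5·(≡2), b=3^4·(≡1) mod 3; (2|3)=-1, (1|3)=+1; (−1)^{5·4·1}·(-1)^4·(+1)^5 = +1.
v=31: a=31^2·(≡30), b=31^1·(≡19) mod 31; (30|31)=-1, (19|31)=+1; (−1)^{2·1·15}·(-1)^1·(+1)^2 = -1.
v=2: v_2(a)=-4, v_2(b)=0; units ≡ 1, 1 (mod 8); ε·ε+αω+βω = 0·0+-4·0+0·0 ≡ 0  ⇒  (a,b)_2 = +1.
v=∞: 897 > 0 and 217 > 0  ⇒  (a,b)_∞ = +1.
v=7: a=7^0·(≡1), b=7^1·(≡5) mod 7; (1|7)=+1, (5|7)=-1; (−1)^{0·1·3}·(+1)^1·(-1)^0 = +1.
v=23: a=23^3·(≡9), b=23^0·(≡10) mod 23; (9|23)=+1, (10|23)=-1; (−1)^{3·0·11}·(+1)^0·(-1)^3 = -1.
v=37: a=37^4·(≡10), b=37^2·(≡15) mod 37; (10|37)=+1, (15|37)=-1; (−1)^{4·2·18}·(+1)^2·(-1)^4 = +1.
v=5: a=5^-8·(≡3), b=5^-2·(≡2) mod 5; (3|5)=-1, (2|5)=-1; (−1)^{-8·-2·2}·(-1)^-2·(-1)^-8 = +1.
Ram(897, 217) = {23, 31}; no ℚ_23-point on the conic.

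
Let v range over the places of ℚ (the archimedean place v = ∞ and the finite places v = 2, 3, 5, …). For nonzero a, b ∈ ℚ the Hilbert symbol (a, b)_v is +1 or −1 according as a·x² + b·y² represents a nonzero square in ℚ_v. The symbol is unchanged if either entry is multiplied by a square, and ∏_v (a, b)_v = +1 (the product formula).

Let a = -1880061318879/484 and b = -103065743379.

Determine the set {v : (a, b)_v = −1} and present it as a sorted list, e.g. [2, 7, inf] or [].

[17, 29, 41, inf]

Mod squares: a ≡ -4225911, b ≡ -122551419. Check v ∈ {∞, 2, 3, 11, 17, 23, 29, 41, 43, 47}.
v=29: a=29^2·(≡8), b=29^3·(≡27) mod 29; (8|29)=-1, (27|29)=-1; (−1)^{2·3·14}·(-1)^3·(-1)^2 = -1.
v=2: v_2(a)=-2, v_2(b)=0; units ≡ 1, 5 (mod 8); ε·ε+αω+βω = 0·0+-2·1+0·0 ≡ 0  ⇒  (a,b)_2 = +1.
v=43: a=43^1·(≡21), b=43^1·(≡39) mod 43; (21|43)=+1, (39|43)=-1; (−1)^{1·1·21}·(+1)^1·(-1)^1 = +1.
v=47: a=47^1·(≡22), b=47^1·(≡8) mod 47; (22|47)=-1, (8|47)=+1; (−1)^{1·1·23}·(-1)^1·(+1)^1 = +1.
v=41: a=41^1·(≡11), b=41^1·(≡23) mod 41; (11|41)=-1, (23|41)=+1; (−1)^{1·1·20}·(-1)^1·(+1)^1 = -1.
v=3: a=3^1·(≡1), b=3^1·(≡2) mod 3; (1|3)=+1, (2|3)=-1; (−1)^{1·1·1}·(+1)^1·(-1)^1 = +1.
v=11: a=11^-2·(≡1), b=11^0·(≡6) mod 11; (1|11)=+1, (6|11)=-1; (−1)^{-2·0·5}·(+1)^0·(-1)^-2 = +1.
v=23: a=23^2·(≡14), b=23^0·(≡15) mod 23; (14|23)=-1, (15|23)=-1; (−1)^{2·0·11}·(-1)^0·(-1)^2 = +1.
v=∞: -4225911 < 0 and -122551419 < 0  ⇒  (a,b)_∞ = -1.
v=17: a=17^1·(≡16), b=17^1·(≡3) mod 17; (16|17)=+1, (3|17)=-1; (−1)^{1·1·8}·(+1)^1·(-1)^1 = -1.
Ram(-4225911, -122551419) = {17, 29, 41, ∞}; no ℚ_17-point on the conic.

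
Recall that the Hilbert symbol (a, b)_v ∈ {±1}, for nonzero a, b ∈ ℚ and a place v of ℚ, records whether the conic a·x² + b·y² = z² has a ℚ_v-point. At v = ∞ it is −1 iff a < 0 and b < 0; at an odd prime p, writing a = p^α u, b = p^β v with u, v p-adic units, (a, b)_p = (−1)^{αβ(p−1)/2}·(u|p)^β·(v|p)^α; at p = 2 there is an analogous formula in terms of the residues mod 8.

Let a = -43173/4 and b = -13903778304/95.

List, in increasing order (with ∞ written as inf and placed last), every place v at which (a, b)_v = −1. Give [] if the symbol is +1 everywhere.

Mod squares: a ≡ -533, b ≡ -63698830. Check v ∈ {∞, 2, 3, 5, 13, 17, 19, 37, 41}.
v=17: a=17^0·(≡6), b=17^1·(≡11) mod 17; (6|17)=-1, (11|17)=-1; (−1)^{0·1·8}·(-1)^1·(-1)^0 = -1.
v=41: a=41^1·(≡34), b=41^1·(≡34) mod 41; (34|41)=-1, (34|41)=-1; (−1)^{1·1·20}·(-1)^1·(-1)^1 = +1.
v=3: a=3^4·(≡1), b=3^4·(≡2) mod 3; (1|3)=+1, (2|3)=-1; (−1)^{4·4·1}·(+1)^4·(-1)^4 = +1.
v=13: a=13^1·(≡5), b=13^1·(≡8) mod 13; (5|13)=-1, (8|13)=-1; (−1)^{1·1·6}·(-1)^1·(-1)^1 = +1.
v=19: a=19^0·(≡13), b=19^-1·(≡2) mod 19; (13|19)=-1, (2|19)=-1; (−1)^{0·-1·9}·(-1)^-1·(-1)^0 = -1.
v=∞: -533 < 0 and -63698830 < 0  ⇒  (a,b)_∞ = -1.
v=37: a=37^0·(≡20), b=37^1·(≡29) mod 37; (20|37)=-1, (29|37)=-1; (−1)^{0·1·18}·(-1)^1·(-1)^0 = -1.
v=5: a=5^0·(≡3), b=5^-1·(≡4) mod 5; (3|5)=-1, (4|5)=+1; (−1)^{0·-1·2}·(-1)^-1·(+1)^0 = -1.
v=2: v_2(a)=-2, v_2(b)=9; units ≡ 3, 1 (mod 8); ε·ε+αω+βω = 1·0+-2·0+9·1 ≡ 1  ⇒  (a,b)_2 = -1.
(-533, -63698830 / ℚ) ramifies at {2, 5, 17, 19, 37, ∞}: a division algebra.

[2, 5, 17, 19, 37, inf]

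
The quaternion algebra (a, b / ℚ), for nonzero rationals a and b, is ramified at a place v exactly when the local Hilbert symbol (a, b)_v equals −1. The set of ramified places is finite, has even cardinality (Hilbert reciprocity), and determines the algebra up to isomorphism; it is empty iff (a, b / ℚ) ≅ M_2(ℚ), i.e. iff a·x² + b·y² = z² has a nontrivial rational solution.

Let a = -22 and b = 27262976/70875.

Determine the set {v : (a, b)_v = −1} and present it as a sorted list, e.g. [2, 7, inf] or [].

(a, b) ≡ (-22, 910) mod (ℚ^×)²; places V = {2, 3, 5, 7, 11, 13, ∞}.
(a,b)_2: α=1, β=21; u≡5, v≡7 (mod 8); ε(u)ε(v)=0·1, αω(v)=1·0, βω(u)=21·1; sum ≡ 1  ⇒  -1.
(a,b)_7: α=0, u≡6; β=-1, v≡2 (mod 7); (6|7)=-1, (2|7)=+1; sign (−1)^0·-1^-1·+1^0 = -1.
(a,b)_11: α=1, u≡9; β=0, v≡2 (mod 11); (9|11)=+1, (2|11)=-1; sign (−1)^0·+1^0·-1^1 = -1.
(a,b)_3: α=0, u≡2; β=-4, v≡1 (mod 3); (2|3)=-1, (1|3)=+1; sign (−1)^0·-1^-4·+1^0 = +1.
(a,b)_∞: sgn(-22)=−, sgn(910)=+, so +1.
(a,b)_5: α=0, u≡3; β=-3, v≡3 (mod 5); (3|5)=-1, (3|5)=-1; sign (−1)^0·-1^-3·-1^0 = -1.
(a,b)_13: α=0, u≡4; β=1, v≡8 (mod 13); (4|13)=+1, (8|13)=-1; sign (−1)^0·+1^1·-1^0 = +1.
Ram(-22, 910) = {2, 5, 7, 11}; no ℚ_2-point on the conic.

[2, 5, 7, 11]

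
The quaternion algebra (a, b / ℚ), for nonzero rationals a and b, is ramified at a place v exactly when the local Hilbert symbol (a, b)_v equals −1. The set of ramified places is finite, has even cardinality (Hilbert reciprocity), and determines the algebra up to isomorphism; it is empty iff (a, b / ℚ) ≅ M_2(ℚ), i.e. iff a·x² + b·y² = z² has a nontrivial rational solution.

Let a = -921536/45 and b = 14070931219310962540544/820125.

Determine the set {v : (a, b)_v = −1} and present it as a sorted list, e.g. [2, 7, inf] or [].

(a, b) ≡ (-595, 1870) mod (ℚ^×)²; places V = {2, 3, 5, 7, 11, 13, 17, ∞}.
(a,b)_7: α=1, u≡5; β=2, v≡2 (mod 7); (5|7)=-1, (2|7)=+1; sign (−1)^0·-1^2·+1^1 = +1.
(a,b)_∞: sgn(-595)=−, sgn(1870)=+, so +1.
(a,b)_13: α=0, u≡10; β=2, v≡7 (mod 13); (10|13)=+1, (7|13)=-1; sign (−1)^0·+1^2·-1^0 = +1.
(a,b)_2: α=6, β=31; u≡5, v≡7 (mod 8); ε(u)ε(v)=0·1, αω(v)=6·0, βω(u)=31·1; sum ≡ 1  ⇒  -1.
(a,b)_17: α=1, u≡2; β=3, v≡4 (mod 17); (2|17)=+1, (4|17)=+1; sign (−1)^0·+1^3·+1^1 = +1.
(a,b)_5: α=-1, u≡1; β=-3, v≡4 (mod 5); (1|5)=+1, (4|5)=+1; sign (−1)^0·+1^-3·+1^-1 = +1.
(a,b)_3: α=-2, u≡2; β=-8, v≡1 (mod 3); (2|3)=-1, (1|3)=+1; sign (−1)^0·-1^-8·+1^-2 = +1.
(a,b)_11: α=2, u≡7; β=5, v≡3 (mod 11); (7|11)=-1, (3|11)=+1; sign (−1)^0·-1^5·+1^2 = -1.
(-595, 1870 / ℚ) ramifies at {2, 11}: a division algebra.

[2, 11]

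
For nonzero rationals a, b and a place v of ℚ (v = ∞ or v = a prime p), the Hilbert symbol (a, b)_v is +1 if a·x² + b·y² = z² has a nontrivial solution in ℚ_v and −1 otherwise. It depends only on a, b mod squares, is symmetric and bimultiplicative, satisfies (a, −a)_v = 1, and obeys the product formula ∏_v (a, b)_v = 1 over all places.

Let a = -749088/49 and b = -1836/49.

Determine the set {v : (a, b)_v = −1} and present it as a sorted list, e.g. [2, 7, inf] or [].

Mod squares: a ≡ -2, b ≡ -51. Check v ∈ {∞, 2, 3, 7, 17}.
v=2: v_2(a)=5, v_2(b)=2; units ≡ 7, 5 (mod 8); ε·ε+αω+βω = 1·0+5·1+2·0 ≡ 1  ⇒  (a,b)_2 = -1.
v=17: a=17^2·(≡4), b=17^1·(≡3) mod 17; (4|17)=+1, (3|17)=-1; (−1)^{2·1·8}·(+1)^1·(-1)^2 = +1.
v=3: a=3^4·(≡1), b=3^3·(≡1) mod 3; (1|3)=+1, (1|3)=+1; (−1)^{4·3·1}·(+1)^3·(+1)^4 = +1.
v=∞: -2 < 0 and -51 < 0  ⇒  (a,b)_∞ = -1.
v=7: a=7^-2·(≡3), b=7^-2·(≡5) mod 7; (3|7)=-1, (5|7)=-1; (−1)^{-2·-2·3}·(-1)^-2·(-1)^-2 = +1.
|Ram(-2, -51)| = 2, even; anisotropic at {2, ∞}.

[2, inf]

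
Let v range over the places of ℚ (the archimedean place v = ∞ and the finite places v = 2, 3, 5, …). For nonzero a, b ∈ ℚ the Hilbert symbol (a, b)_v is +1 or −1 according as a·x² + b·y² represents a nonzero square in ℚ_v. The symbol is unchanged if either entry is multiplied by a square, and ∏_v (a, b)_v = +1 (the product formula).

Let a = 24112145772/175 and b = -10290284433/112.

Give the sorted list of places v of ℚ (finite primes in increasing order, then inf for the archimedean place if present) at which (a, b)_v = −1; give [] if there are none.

(a, b) ≡ (35581, -391391) mod (ℚ^×)²; places V = {2, 3, 5, 7, 11, 13, 17, 23, ∞}.
(a,b)_7: α=-1, u≡2; β=-1, v≡6 (mod 7); (2|7)=+1, (6|7)=-1; sign (−1)^1·+1^-1·-1^-1 = +1.
(a,b)_5: α=-2, u≡1; β=0, v≡1 (mod 5); (1|5)=+1, (1|5)=+1; sign (−1)^0·+1^0·+1^-2 = +1.
(a,b)_∞: sgn(35581)=+, sgn(-391391)=−, so +1.
(a,b)_17: α=1, u≡8; β=1, v≡11 (mod 17); (8|17)=+1, (11|17)=-1; sign (−1)^0·+1^1·-1^1 = -1.
(a,b)_23: α=1, u≡3; β=1, v≡4 (mod 23); (3|23)=+1, (4|23)=+1; sign (−1)^1·+1^1·+1^1 = -1.
(a,b)_3: α=4, u≡1; β=2, v≡1 (mod 3); (1|3)=+1, (1|3)=+1; sign (−1)^0·+1^2·+1^4 = +1.
(a,b)_2: α=2, β=-4; u≡5, v≡1 (mod 8); ε(u)ε(v)=0·0, αω(v)=2·0, βω(u)=-4·1; sum ≡ 0  ⇒  +1.
(a,b)_13: α=1, u≡6; β=3, v≡9 (mod 13); (6|13)=-1, (9|13)=+1; sign (−1)^0·-1^3·+1^1 = -1.
(a,b)_11: α=4, u≡6; β=3, v≡4 (mod 11); (6|11)=-1, (4|11)=+1; sign (−1)^0·-1^3·+1^4 = -1.
|Ram(35581, -391391)| = 4, even; anisotropic at {11, 13, 17, 23}.

[11, 13, 17, 23]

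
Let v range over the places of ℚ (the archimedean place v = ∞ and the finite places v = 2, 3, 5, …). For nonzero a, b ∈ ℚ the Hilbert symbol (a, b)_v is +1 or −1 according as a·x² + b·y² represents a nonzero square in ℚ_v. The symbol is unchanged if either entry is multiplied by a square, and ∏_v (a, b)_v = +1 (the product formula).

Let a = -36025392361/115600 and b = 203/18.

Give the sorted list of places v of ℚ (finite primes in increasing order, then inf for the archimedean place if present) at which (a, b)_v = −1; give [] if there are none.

[2, 23, 29, 31]

Mod squares: a ≡ -765049, b ≡ 406. Check v ∈ {∞, 2, 3, 5, 7, 17, 23, 29, 31, 37}.
v=17: a=17^-2·(≡13), b=17^0·(≡16) mod 17; (13|17)=+1, (16|17)=+1; (−1)^{-2·0·8}·(+1)^0·(+1)^-2 = +1.
v=5: a=5^-2·(≡1), b=5^0·(≡1) mod 5; (1|5)=+1, (1|5)=+1; (−1)^{-2·0·2}·(+1)^0·(+1)^-2 = +1.
v=3: a=3^0·(≡2), b=3^-2·(≡1) mod 3; (2|3)=-1, (1|3)=+1; (−1)^{0·-2·1}·(-1)^-2·(+1)^0 = +1.
v=7: a=7^2·(≡2), b=7^1·(≡2) mod 7; (2|7)=+1, (2|7)=+1; (−1)^{2·1·3}·(+1)^1·(+1)^2 = +1.
v=23: a=23^1·(≡3), b=23^0·(≡10) mod 23; (3|23)=+1, (10|23)=-1; (−1)^{1·0·11}·(+1)^0·(-1)^1 = -1.
v=2: v_2(a)=-4, v_2(b)=-1; units ≡ 7, 3 (mod 8); ε·ε+αω+βω = 1·1+-4·1+-1·0 ≡ 1  ⇒  (a,b)_2 = -1.
v=29: a=29^1·(≡4), b=29^1·(≡2) mod 29; (4|29)=+1, (2|29)=-1; (−1)^{1·1·14}·(+1)^1·(-1)^1 = -1.
v=∞: -765049 < 0 and 406 > 0  ⇒  (a,b)_∞ = +1.
v=31: a=31^3·(≡8), b=31^0·(≡13) mod 31; (8|31)=+1, (13|31)=-1; (−1)^{3·0·15}·(+1)^0·(-1)^3 = -1.
v=37: a=37^1·(≡31), b=37^0·(≡1) mod 37; (31|37)=-1, (1|37)=+1; (−1)^{1·0·18}·(-1)^0·(+1)^1 = +1.
(-765049, 406 / ℚ) ramifies at {2, 23, 29, 31}: a division algebra.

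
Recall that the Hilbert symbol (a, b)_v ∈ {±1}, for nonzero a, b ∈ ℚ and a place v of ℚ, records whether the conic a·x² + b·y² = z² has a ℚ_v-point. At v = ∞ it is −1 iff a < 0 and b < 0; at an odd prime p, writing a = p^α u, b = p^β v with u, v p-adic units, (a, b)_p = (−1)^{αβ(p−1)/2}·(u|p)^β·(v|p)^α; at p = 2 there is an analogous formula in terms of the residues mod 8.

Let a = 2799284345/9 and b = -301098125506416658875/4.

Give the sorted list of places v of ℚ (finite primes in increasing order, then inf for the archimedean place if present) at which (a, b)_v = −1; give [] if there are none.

(a, b) ≡ (9686105, -880555) mod (ℚ^×)²; places V = {2, 3, 5, 7, 11, 13, 17, 19, 23, 31, ∞}.
(a,b)_13: α=1, u≡1; β=3, v≡2 (mod 13); (1|13)=+1, (2|13)=-1; sign (−1)^0·+1^3·-1^1 = -1.
(a,b)_3: α=-2, u≡2; β=2, v≡2 (mod 3); (2|3)=-1, (2|3)=-1; sign (−1)^0·-1^2·-1^-2 = +1.
(a,b)_5: α=1, u≡1; β=3, v≡1 (mod 5); (1|5)=+1, (1|5)=+1; sign (−1)^0·+1^3·+1^1 = +1.
(a,b)_23: α=1, u≡20; β=3, v≡11 (mod 23); (20|23)=-1, (11|23)=-1; sign (−1)^1·-1^3·-1^1 = -1.
(a,b)_19: α=1, u≡9; β=3, v≡12 (mod 19); (9|19)=+1, (12|19)=-1; sign (−1)^1·+1^3·-1^1 = +1.
(a,b)_31: α=1, u≡17; β=3, v≡3 (mod 31); (17|31)=-1, (3|31)=-1; sign (−1)^1·-1^3·-1^1 = -1.
(a,b)_∞: sgn(9686105)=+, sgn(-880555)=−, so +1.
(a,b)_17: α=2, u≡13; β=0, v≡3 (mod 17); (13|17)=+1, (3|17)=-1; sign (−1)^0·+1^0·-1^2 = +1.
(a,b)_2: α=0, β=-2; u≡1, v≡5 (mod 8); ε(u)ε(v)=0·0, αω(v)=0·1, βω(u)=-2·0; sum ≡ 0  ⇒  +1.
(a,b)_7: α=0, u≡2; β=2, v≡3 (mod 7); (2|7)=+1, (3|7)=-1; sign (−1)^0·+1^2·-1^0 = +1.
(a,b)_11: α=1, u≡9; β=0, v≡10 (mod 11); (9|11)=+1, (10|11)=-1; sign (−1)^0·+1^0·-1^1 = -1.
(9686105, -880555 / ℚ) ramifies at {11, 13, 23, 31}: a division algebra.

[11, 13, 23, 31]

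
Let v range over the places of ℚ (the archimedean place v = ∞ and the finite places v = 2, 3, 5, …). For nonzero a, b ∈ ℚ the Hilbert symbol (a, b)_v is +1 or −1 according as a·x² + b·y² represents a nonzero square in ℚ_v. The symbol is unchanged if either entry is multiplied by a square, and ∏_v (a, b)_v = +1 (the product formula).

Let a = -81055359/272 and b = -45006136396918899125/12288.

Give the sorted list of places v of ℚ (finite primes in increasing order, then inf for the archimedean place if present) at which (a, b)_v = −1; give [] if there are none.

[5, inf]

(a, b) ≡ (-527, -190095) mod (ℚ^×)²; places V = {2, 3, 5, 7, 11, 17, 19, 23, 29, 31, ∞}.
(a,b)_17: α=-1, u≡5; β=0, v≡4 (mod 17); (5|17)=-1, (4|17)=+1; sign (−1)^0·-1^0·+1^-1 = +1.
(a,b)_19: α=0, u≡11; β=1, v≡14 (mod 19); (11|19)=+1, (14|19)=-1; sign (−1)^0·+1^1·-1^0 = +1.
(a,b)_11: α=2, u≡4; β=4, v≡2 (mod 11); (4|11)=+1, (2|11)=-1; sign (−1)^0·+1^4·-1^2 = +1.
(a,b)_3: α=2, u≡1; β=-1, v≡1 (mod 3); (1|3)=+1, (1|3)=+1; sign (−1)^0·+1^-1·+1^2 = +1.
(a,b)_31: α=1, u≡8; β=2, v≡4 (mod 31); (8|31)=+1, (4|31)=+1; sign (−1)^0·+1^2·+1^1 = +1.
(a,b)_5: α=0, u≡3; β=3, v≡4 (mod 5); (3|5)=-1, (4|5)=+1; sign (−1)^0·-1^3·+1^0 = -1.
(a,b)_29: α=0, u≡28; β=3, v≡13 (mod 29); (28|29)=+1, (13|29)=+1; sign (−1)^0·+1^3·+1^0 = +1.
(a,b)_2: α=-4, β=-12; u≡1, v≡1 (mod 8); ε(u)ε(v)=0·0, αω(v)=-4·0, βω(u)=-12·0; sum ≡ 0  ⇒  +1.
(a,b)_∞: sgn(-527)=−, sgn(-190095)=−, so -1.
(a,b)_7: α=4, u≡5; β=4, v≡1 (mod 7); (5|7)=-1, (1|7)=+1; sign (−1)^0·-1^4·+1^4 = +1.
(a,b)_23: α=0, u≡6; β=1, v≡21 (mod 23); (6|23)=+1, (21|23)=-1; sign (−1)^0·+1^1·-1^0 = +1.
Ram(-527, -190095) = {5, ∞}; no ℚ_5-point on the conic.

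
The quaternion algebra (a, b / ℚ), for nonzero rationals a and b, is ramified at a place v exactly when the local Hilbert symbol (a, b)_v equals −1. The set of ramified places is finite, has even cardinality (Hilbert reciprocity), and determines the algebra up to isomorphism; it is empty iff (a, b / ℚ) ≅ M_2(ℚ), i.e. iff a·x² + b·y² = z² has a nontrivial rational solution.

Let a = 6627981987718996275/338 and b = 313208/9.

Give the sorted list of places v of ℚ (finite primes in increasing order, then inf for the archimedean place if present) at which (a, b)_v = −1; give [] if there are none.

(a, b) ≡ (1883385222, 1598) mod (ℚ^×)²; places V = {2, 3, 5, 7, 13, 17, 19, 23, 29, 31, 47, ∞}.
(a,b)_23: α=1, u≡16; β=0, v≡7 (mod 23); (16|23)=+1, (7|23)=-1; sign (−1)^0·+1^0·-1^1 = -1.
(a,b)_13: α=-2, u≡10; β=0, v≡10 (mod 13); (10|13)=+1, (10|13)=+1; sign (−1)^0·+1^0·+1^-2 = +1.
(a,b)_5: α=2, u≡2; β=0, v≡2 (mod 5); (2|5)=-1, (2|5)=-1; sign (−1)^0·-1^0·-1^2 = +1.
(a,b)_7: α=2, u≡3; β=2, v≡4 (mod 7); (3|7)=-1, (4|7)=+1; sign (−1)^0·-1^2·+1^2 = +1.
(a,b)_17: α=3, u≡4; β=1, v≡9 (mod 17); (4|17)=+1, (9|17)=+1; sign (−1)^0·+1^1·+1^3 = +1.
(a,b)_19: α=1, u≡5; β=0, v≡14 (mod 19); (5|19)=+1, (14|19)=-1; sign (−1)^0·+1^0·-1^1 = -1.
(a,b)_3: α=3, u≡2; β=-2, v≡2 (mod 3); (2|3)=-1, (2|3)=-1; sign (−1)^0·-1^-2·-1^3 = -1.
(a,b)_29: α=1, u≡16; β=0, v≡17 (mod 29); (16|29)=+1, (17|29)=-1; sign (−1)^0·+1^0·-1^1 = -1.
(a,b)_2: α=-1, β=3; u≡3, v≡7 (mod 8); ε(u)ε(v)=1·1, αω(v)=-1·0, βω(u)=3·1; sum ≡ 0  ⇒  +1.
(a,b)_31: α=1, u≡8; β=0, v≡12 (mod 31); (8|31)=+1, (12|31)=-1; sign (−1)^0·+1^0·-1^1 = -1.
(a,b)_∞: sgn(1883385222)=+, sgn(1598)=+, so +1.
(a,b)_47: α=3, u≡6; β=1, v≡25 (mod 47); (6|47)=+1, (25|47)=+1; sign (−1)^1·+1^1·+1^3 = -1.
(1883385222, 1598 / ℚ) ramifies at {3, 19, 23, 29, 31, 47}: a division algebra.

[3, 19, 23, 29, 31, 47]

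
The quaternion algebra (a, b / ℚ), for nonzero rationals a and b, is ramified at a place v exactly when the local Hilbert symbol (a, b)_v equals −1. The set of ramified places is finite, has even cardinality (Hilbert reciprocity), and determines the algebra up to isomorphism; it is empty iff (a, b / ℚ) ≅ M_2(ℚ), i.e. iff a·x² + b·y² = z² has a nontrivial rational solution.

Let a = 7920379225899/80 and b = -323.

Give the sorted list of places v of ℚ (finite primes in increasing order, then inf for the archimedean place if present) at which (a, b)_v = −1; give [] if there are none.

Mod squares: a ≡ 57855, b ≡ -323. Check v ∈ {∞, 2, 3, 5, 7, 17, 19, 29}.
v=17: a=17^2·(≡2), b=17^1·(≡15) mod 17; (2|17)=+1, (15|17)=+1; (−1)^{2·1·8}·(+1)^1·(+1)^2 = +1.
v=5: a=5^-1·(≡4), b=5^0·(≡2) mod 5; (4|5)=+1, (2|5)=-1; (−1)^{-1·0·2}·(+1)^0·(-1)^-1 = -1.
v=19: a=19^3·(≡6), b=19^1·(≡2) mod 19; (6|19)=+1, (2|19)=-1; (−1)^{3·1·9}·(+1)^1·(-1)^3 = +1.
v=7: a=7^1·(≡3), b=7^0·(≡6) mod 7; (3|7)=-1, (6|7)=-1; (−1)^{1·0·3}·(-1)^0·(-1)^1 = -1.
v=∞: 57855 > 0 and -323 < 0  ⇒  (a,b)_∞ = +1.
v=29: a=29^1·(≡25), b=29^0·(≡25) mod 29; (25|29)=+1, (25|29)=+1; (−1)^{1·0·14}·(+1)^0·(+1)^1 = +1.
v=3: a=3^9·(≡1), b=3^0·(≡1) mod 3; (1|3)=+1, (1|3)=+1; (−1)^{9·0·1}·(+1)^0·(+1)^9 = +1.
v=2: v_2(a)=-4, v_2(b)=0; units ≡ 7, 5 (mod 8); ε·ε+αω+βω = 1·0+-4·1+0·0 ≡ 0  ⇒  (a,b)_2 = +1.
(57855, -323 / ℚ) ramifies at {5, 7}: a division algebra.

[5, 7]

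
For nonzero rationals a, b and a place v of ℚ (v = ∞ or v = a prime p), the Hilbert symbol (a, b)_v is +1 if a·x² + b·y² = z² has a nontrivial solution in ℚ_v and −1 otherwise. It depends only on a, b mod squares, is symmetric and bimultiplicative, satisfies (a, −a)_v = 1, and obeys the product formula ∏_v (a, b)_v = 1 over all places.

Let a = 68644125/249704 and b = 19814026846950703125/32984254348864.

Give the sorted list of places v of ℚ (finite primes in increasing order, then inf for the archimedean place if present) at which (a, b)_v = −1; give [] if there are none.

Mod squares: a ≡ 4290, b ≡ 5. Check v ∈ {∞, 2, 3, 5, 7, 11, 13, 23, 29, 43}.
v=29: a=29^0·(≡12), b=29^2·(≡20) mod 29; (12|29)=-1, (20|29)=+1; (−1)^{0·2·14}·(-1)^2·(+1)^0 = +1.
v=43: a=43^2·(≡34), b=43^4·(≡20) mod 43; (34|43)=-1, (20|43)=-1; (−1)^{2·4·21}·(-1)^4·(-1)^2 = +1.
v=7: a=7^-4·(≡3), b=7^-8·(≡6) mod 7; (3|7)=-1, (6|7)=-1; (−1)^{-4·-8·3}·(-1)^-8·(-1)^-4 = +1.
v=3: a=3^3·(≡2), b=3^6·(≡2) mod 3; (2|3)=-1, (2|3)=-1; (−1)^{3·6·1}·(-1)^6·(-1)^3 = -1.
v=5: a=5^3·(≡2), b=5^7·(≡1) mod 5; (2|5)=-1, (1|5)=+1; (−1)^{3·7·2}·(-1)^7·(+1)^3 = -1.
v=13: a=13^-1·(≡8), b=13^-2·(≡8) mod 13; (8|13)=-1, (8|13)=-1; (−1)^{-1·-2·6}·(-1)^-2·(-1)^-1 = -1.
v=23: a=23^0·(≡6), b=23^-2·(≡17) mod 23; (6|23)=+1, (17|23)=-1; (−1)^{0·-2·11}·(+1)^-2·(-1)^0 = +1.
v=∞: 4290 > 0 and 5 > 0  ⇒  (a,b)_∞ = +1.
v=11: a=11^1·(≡5), b=11^2·(≡9) mod 11; (5|11)=+1, (9|11)=+1; (−1)^{1·2·5}·(+1)^2·(+1)^1 = +1.
v=2: v_2(a)=-3, v_2(b)=-6; units ≡ 1, 5 (mod 8); ε·ε+αω+βω = 0·0+-3·1+-6·0 ≡ 1  ⇒  (a,b)_2 = -1.
Ram(4290, 5) = {2, 3, 5, 13}; no ℚ_2-point on the conic.

[2, 3, 5, 13]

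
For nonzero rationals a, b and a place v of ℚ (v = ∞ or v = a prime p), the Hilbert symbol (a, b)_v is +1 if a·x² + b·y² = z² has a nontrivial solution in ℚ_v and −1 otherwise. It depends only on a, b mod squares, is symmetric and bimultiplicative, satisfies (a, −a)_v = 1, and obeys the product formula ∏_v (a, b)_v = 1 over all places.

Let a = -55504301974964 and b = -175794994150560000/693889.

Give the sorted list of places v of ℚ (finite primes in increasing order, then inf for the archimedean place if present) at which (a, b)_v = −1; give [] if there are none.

[2, 41, 43, inf]

Mod squares: a ≡ -2021, b ≡ -41. Check v ∈ {∞, 2, 3, 5, 7, 17, 41, 43, 47}.
v=5: a=5^0·(≡1), b=5^4·(≡1) mod 5; (1|5)=+1, (1|5)=+1; (−1)^{0·4·2}·(+1)^4·(+1)^0 = +1.
v=2: v_2(a)=2, v_2(b)=8; units ≡ 3, 7 (mod 8); ε·ε+αω+βω = 1·1+2·0+8·1 ≡ 1  ⇒  (a,b)_2 = -1.
v=7: a=7^0·(≡4), b=7^-4·(≡4) mod 7; (4|7)=+1, (4|7)=+1; (−1)^{0·-4·3}·(+1)^-4·(+1)^0 = +1.
v=47: a=47^3·(≡4), b=47^2·(≡24) mod 47; (4|47)=+1, (24|47)=+1; (−1)^{3·2·23}·(+1)^2·(+1)^3 = +1.
v=41: a=41^2·(≡17), b=41^1·(≡31) mod 41; (17|41)=-1, (31|41)=+1; (−1)^{2·1·20}·(-1)^1·(+1)^2 = -1.
v=43: a=43^3·(≡8), b=43^2·(≡39) mod 43; (8|43)=-1, (39|43)=-1; (−1)^{3·2·21}·(-1)^2·(-1)^3 = -1.
v=3: a=3^0·(≡1), b=3^8·(≡1) mod 3; (1|3)=+1, (1|3)=+1; (−1)^{0·8·1}·(+1)^8·(+1)^0 = +1.
v=∞: -2021 < 0 and -41 < 0  ⇒  (a,b)_∞ = -1.
v=17: a=17^0·(≡4), b=17^-2·(≡6) mod 17; (4|17)=+1, (6|17)=-1; (−1)^{0·-2·8}·(+1)^-2·(-1)^0 = +1.
(-2021, -41 / ℚ) ramifies at {2, 41, 43, ∞}: a division algebra.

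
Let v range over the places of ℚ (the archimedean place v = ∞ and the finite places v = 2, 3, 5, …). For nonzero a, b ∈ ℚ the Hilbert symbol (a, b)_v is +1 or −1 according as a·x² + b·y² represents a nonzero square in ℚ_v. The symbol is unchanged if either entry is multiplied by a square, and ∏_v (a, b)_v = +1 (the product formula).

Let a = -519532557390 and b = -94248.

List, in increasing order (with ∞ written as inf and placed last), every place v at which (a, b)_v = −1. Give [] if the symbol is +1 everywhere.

(a, b) ≡ (-22193710, -2618) mod (ℚ^×)²; places V = {2, 3, 5, 7, 11, 17, 19, 37, 41, ∞}.
(a,b)_∞: sgn(-22193710)=−, sgn(-2618)=−, so -1.
(a,b)_37: α=1, u≡17; β=0, v≡28 (mod 37); (17|37)=-1, (28|37)=+1; sign (−1)^0·-1^0·+1^1 = +1.
(a,b)_7: α=1, u≡1; β=1, v≡4 (mod 7); (1|7)=+1, (4|7)=+1; sign (−1)^1·+1^1·+1^1 = -1.
(a,b)_17: α=2, u≡7; β=1, v≡15 (mod 17); (7|17)=-1, (15|17)=+1; sign (−1)^0·-1^1·+1^2 = -1.
(a,b)_41: α=1, u≡15; β=0, v≡11 (mod 41); (15|41)=-1, (11|41)=-1; sign (−1)^0·-1^0·-1^1 = -1.
(a,b)_19: α=1, u≡11; β=0, v≡11 (mod 19); (11|19)=+1, (11|19)=+1; sign (−1)^0·+1^0·+1^1 = +1.
(a,b)_5: α=1, u≡2; β=0, v≡2 (mod 5); (2|5)=-1, (2|5)=-1; sign (−1)^0·-1^0·-1^1 = -1.
(a,b)_2: α=1, β=3; u≡1, v≡3 (mod 8); ε(u)ε(v)=0·1, αω(v)=1·1, βω(u)=3·0; sum ≡ 1  ⇒  -1.
(a,b)_11: α=1, u≡10; β=1, v≡1 (mod 11); (10|11)=-1, (1|11)=+1; sign (−1)^1·-1^1·+1^1 = +1.
(a,b)_3: α=4, u≡2; β=2, v≡1 (mod 3); (2|3)=-1, (1|3)=+1; sign (−1)^0·-1^2·+1^4 = +1.
Ram(-22193710, -2618) = {2, 5, 7, 17, 41, ∞}; no ℚ_2-point on the conic.

[2, 5, 7, 17, 41, inf]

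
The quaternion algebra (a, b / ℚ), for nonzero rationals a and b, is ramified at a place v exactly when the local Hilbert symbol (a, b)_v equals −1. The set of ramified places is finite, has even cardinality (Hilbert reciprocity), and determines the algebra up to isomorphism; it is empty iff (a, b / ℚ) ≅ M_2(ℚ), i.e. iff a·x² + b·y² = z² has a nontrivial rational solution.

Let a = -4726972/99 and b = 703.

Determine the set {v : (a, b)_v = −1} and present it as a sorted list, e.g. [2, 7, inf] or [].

[2, 11]

Mod squares: a ≡ -7733, b ≡ 703. Check v ∈ {∞, 2, 3, 11, 19, 37, 41}.
v=41: a=41^2·(≡1), b=41^0·(≡6) mod 41; (1|41)=+1, (6|41)=-1; (−1)^{2·0·20}·(+1)^0·(-1)^2 = +1.
v=3: a=3^-2·(≡1), b=3^0·(≡1) mod 3; (1|3)=+1, (1|3)=+1; (−1)^{-2·0·1}·(+1)^0·(+1)^-2 = +1.
v=19: a=19^1·(≡9), b=19^1·(≡18) mod 19; (9|19)=+1, (18|19)=-1; (−1)^{1·1·9}·(+1)^1·(-1)^1 = +1.
v=∞: -7733 < 0 and 703 > 0  ⇒  (a,b)_∞ = +1.
v=11: a=11^-1·(≡4), b=11^0·(≡10) mod 11; (4|11)=+1, (10|11)=-1; (−1)^{-1·0·5}·(+1)^0·(-1)^-1 = -1.
v=37: a=37^1·(≡15), b=37^1·(≡19) mod 37; (15|37)=-1, (19|37)=-1; (−1)^{1·1·18}·(-1)^1·(-1)^1 = +1.
v=2: v_2(a)=2, v_2(b)=0; units ≡ 3, 7 (mod 8); ε·ε+αω+βω = 1·1+2·0+0·1 ≡ 1  ⇒  (a,b)_2 = -1.
Ram(-7733, 703) = {2, 11}; no ℚ_2-point on the conic.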